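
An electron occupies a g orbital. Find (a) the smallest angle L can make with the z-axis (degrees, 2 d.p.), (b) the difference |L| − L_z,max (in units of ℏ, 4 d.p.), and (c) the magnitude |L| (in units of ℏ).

θ_min ≈ 26.57°; |L|−L_z,max ≈ 0.4721ℏ; |L| = 2√5 ℏ ≈ 4.472ℏ

For a g orbital, l = 4.
cos θ_min = 4/√20, so θ_min ≈ 26.57°.
|L| − L_z,max = (2√5 − 4)ℏ ≈ 0.4721ℏ.
|L| = ℏ√(4·5) = 2√5 ℏ ≈ 4.472ℏ.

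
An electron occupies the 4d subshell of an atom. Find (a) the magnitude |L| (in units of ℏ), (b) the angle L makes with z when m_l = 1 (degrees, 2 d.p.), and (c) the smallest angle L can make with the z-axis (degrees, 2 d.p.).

4d means n = 4, l = 2.
|L| = ℏ√(2·3) = √6 ℏ ≈ 2.449ℏ.
For m_l = 1: cos θ = 1/√6, θ ≈ 65.91°.
cos θ_min = 2/√6, so θ_min ≈ 35.26°.

|L| = √6 ℏ ≈ 2.449ℏ; θ(m_l=1) ≈ 65.91°; θ_min ≈ 35.26°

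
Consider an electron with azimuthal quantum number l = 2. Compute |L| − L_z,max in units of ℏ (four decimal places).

|L| − L_z,max ≈ 0.4495ℏ

|L| = √6 ℏ ≈ 2.4495ℏ, while L_z,max = lℏ = 2ℏ.
The difference is (√6 − 2)ℏ ≈ 0.4495ℏ.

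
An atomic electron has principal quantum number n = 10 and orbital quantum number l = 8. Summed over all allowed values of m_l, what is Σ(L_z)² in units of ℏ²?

m_l runs from −8 to 8, i.e. {-8, -7, -6, -5, -4, -3, -2, -1, 0, 1, 2, 3, 4, 5, 6, 7, 8}.
Σ m_l² = l(l+1)(2l+1)/3 = 8·9·17/3 = 408.

Σ(L_z)² = 408 ℏ²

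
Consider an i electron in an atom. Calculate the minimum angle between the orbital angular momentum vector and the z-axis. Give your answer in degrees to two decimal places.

θ_min ≈ 22.21°

An i state has l = 6.
|L| = ℏ√(l(l+1)) = √42 ℏ.
The smallest angle corresponds to the largest L_z, i.e. m_l = l = 6, giving L_z = 6ℏ.
cos θ_min = 6/√42, so θ_min ≈ 22.21°.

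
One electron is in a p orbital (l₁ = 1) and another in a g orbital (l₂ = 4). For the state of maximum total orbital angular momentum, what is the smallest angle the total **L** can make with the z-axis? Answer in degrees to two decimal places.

By the triangle rule, |l₁ − l₂| ≤ L ≤ l₁ + l₂.
L ∈ {3, 4, 5}.
The maximum is L = 5, with |L_tot| = ℏ√(5·6) = √30 ℏ.
The minimum angle with z is arccos(5/√30) ≈ 24.09°.

θ_min ≈ 24.09°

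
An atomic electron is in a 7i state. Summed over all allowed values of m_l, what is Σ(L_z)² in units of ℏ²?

Σ(L_z)² = 182 ℏ²

7i means n = 7, l = 6.
The allowed m_l values are -6, -5, -4, -3, -2, -1, 0, 1, 2, 3, 4, 5, 6.
Σ m_l² = 2·(1 + 4 + 9 + 16 + 25 + 36) = 182.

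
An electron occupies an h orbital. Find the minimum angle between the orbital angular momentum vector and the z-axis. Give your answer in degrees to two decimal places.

θ_min ≈ 24.09°

An h state has l = 5.
|L|² = l(l+1)ℏ² = 30ℏ², so |L| = √30 ℏ.
The smallest angle corresponds to the largest L_z, i.e. m_l = l = 5, giving L_z = 5ℏ.
cos θ_min = 5/√30, so θ_min ≈ 24.09°.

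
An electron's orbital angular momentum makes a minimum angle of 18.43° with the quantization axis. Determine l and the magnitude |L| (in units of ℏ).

l = 9, |L| = 3√10 ℏ ≈ 9.487ℏ

cos²θ_min = l/(l+1) = 0.9001.
l = cos²θ/sin²θ ≈ 9.
Then |L| = ℏ√(9·10) = 3√10 ℏ.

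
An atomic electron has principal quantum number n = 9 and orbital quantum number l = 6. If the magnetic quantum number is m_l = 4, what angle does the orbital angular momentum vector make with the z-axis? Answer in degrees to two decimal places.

|L|² = l(l+1)ℏ² = 42ℏ², so |L| = √42 ℏ.
L_z = m_l ℏ = 4ℏ.
cos θ = L_z/|L| = 4/√42, so θ ≈ 51.89°.

θ ≈ 51.89°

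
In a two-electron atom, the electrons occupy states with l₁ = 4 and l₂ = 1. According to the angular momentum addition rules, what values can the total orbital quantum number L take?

L = 3, 4, 5

The total orbital quantum number L ranges from |l₁ − l₂| to l₁ + l₂ in integer steps.
Allowed values: L = 3, 4, 5.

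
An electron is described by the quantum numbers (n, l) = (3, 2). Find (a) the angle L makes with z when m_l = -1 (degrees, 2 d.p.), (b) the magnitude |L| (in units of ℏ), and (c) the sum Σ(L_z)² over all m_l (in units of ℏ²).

For m_l = -1: cos θ = -1/√6, θ ≈ 114.09°.
|L| = ℏ√(2·3) = √6 ℏ ≈ 2.449ℏ.
Σ m_l² = 10, so Σ(L_z)² = 10 ℏ².

θ(m_l=-1) ≈ 114.09°; |L| = √6 ℏ ≈ 2.449ℏ; Σ(L_z)² = 10 ℏ²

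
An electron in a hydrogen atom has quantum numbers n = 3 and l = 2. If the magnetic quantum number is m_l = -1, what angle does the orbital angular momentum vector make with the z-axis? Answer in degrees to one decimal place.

|L| = √(l(l+1)) ℏ = √6 ℏ.
L_z = m_l ℏ = −1ℏ.
cos θ = L_z/|L| = -1/√6, so θ ≈ 114.1°.

θ ≈ 114.1°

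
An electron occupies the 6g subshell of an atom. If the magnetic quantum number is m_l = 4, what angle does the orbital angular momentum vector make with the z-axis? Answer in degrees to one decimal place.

θ ≈ 26.6°

For 6g, l = 4.
|L|² = l(l+1)ℏ² = 20ℏ², so |L| = 2√5 ℏ.
L_z = m_l ℏ = 4ℏ.
cos θ = L_z/|L| = 4/√20, so θ ≈ 26.6°.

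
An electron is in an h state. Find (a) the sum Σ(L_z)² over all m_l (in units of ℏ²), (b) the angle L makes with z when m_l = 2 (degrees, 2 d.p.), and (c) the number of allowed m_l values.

Σ(L_z)² = 110 ℏ²; θ(m_l=2) ≈ 68.58°; 11 values

For an h orbital, l = 5.
Σ m_l² = 110, so Σ(L_z)² = 110 ℏ².
For m_l = 2: cos θ = 2/√30, θ ≈ 68.58°.
There are 2l+1 = 11 values of m_l.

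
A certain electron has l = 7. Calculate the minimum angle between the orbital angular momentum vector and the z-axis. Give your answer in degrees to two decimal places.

θ_min ≈ 20.70°

|L| = √(l(l+1)) ℏ = 2√14 ℏ.
The smallest angle corresponds to the largest L_z, i.e. m_l = l = 7, giving L_z = 7ℏ.
cos θ_min = 7/√56, so θ_min ≈ 20.70°.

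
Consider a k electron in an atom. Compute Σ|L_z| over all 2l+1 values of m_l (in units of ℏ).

Σ|L_z| = 56 ℏ

For a k orbital, l = 7.
The allowed m_l values are -7, -6, -5, -4, -3, -2, -1, 0, 1, 2, 3, 4, 5, 6, 7.
Σ|m_l| = l(l+1) = 56.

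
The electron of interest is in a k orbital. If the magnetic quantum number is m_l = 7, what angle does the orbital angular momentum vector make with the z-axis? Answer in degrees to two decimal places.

θ ≈ 20.70°

The letter k corresponds to l = 7.
|L| = ℏ√(l(l+1)) = 2√14 ℏ.
L_z = m_l ℏ = 7ℏ.
cos θ = L_z/|L| = 7/√56, so θ ≈ 20.70°.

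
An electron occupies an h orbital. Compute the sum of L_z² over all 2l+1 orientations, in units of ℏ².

Σ(L_z)² = 110 ℏ²

For an h orbital, l = 5.
m_l ∈ {-5, -4, -3, -2, -1, 0, 1, 2, 3, 4, 5}.
Σ m_l² = l(l+1)(2l+1)/3 = 5·6·11/3 = 110.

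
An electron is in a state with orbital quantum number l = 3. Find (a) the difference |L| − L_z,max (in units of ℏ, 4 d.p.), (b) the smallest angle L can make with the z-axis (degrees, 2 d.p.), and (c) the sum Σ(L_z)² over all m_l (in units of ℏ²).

|L| − L_z,max = (2√3 − 3)ℏ ≈ 0.4641ℏ.
cos θ_min = 3/√12, so θ_min ≈ 30.00°.
Σ m_l² = 28, so Σ(L_z)² = 28 ℏ².

|L|−L_z,max ≈ 0.4641ℏ; θ_min ≈ 30.00°; Σ(L_z)² = 28 ℏ²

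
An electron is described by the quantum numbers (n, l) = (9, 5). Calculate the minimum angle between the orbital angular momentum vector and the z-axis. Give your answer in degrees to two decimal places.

θ_min ≈ 24.09°

|L| = √(l(l+1)) ℏ = √30 ℏ.
The smallest angle corresponds to the largest L_z, i.e. m_l = l = 5, giving L_z = 5ℏ.
cos θ_min = 5/√30, so θ_min ≈ 24.09°.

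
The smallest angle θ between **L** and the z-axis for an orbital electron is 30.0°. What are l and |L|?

l = 3, |L| = 2√3 ℏ ≈ 3.464ℏ

cos²θ_min = l/(l+1) = 0.7500.
l = cos²θ/sin²θ ≈ 3.
Then |L| = ℏ√(3·4) = 2√3 ℏ.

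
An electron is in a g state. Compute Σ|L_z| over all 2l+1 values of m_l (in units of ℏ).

Σ|L_z| = 20 ℏ

G corresponds to l = 4.
m_l ∈ {-4, -3, -2, -1, 0, 1, 2, 3, 4}.
Σ|m_l| = l(l+1) = 20.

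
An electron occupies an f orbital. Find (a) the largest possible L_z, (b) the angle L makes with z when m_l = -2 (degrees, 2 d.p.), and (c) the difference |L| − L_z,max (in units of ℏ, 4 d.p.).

L_z,max = 3ℏ; θ(m_l=-2) ≈ 125.26°; |L|−L_z,max ≈ 0.4641ℏ

For an f orbital, l = 3.
L_z,max = lℏ = 3ℏ.
For m_l = -2: cos θ = -2/√12, θ ≈ 125.26°.
|L| − L_z,max = (2√3 − 3)ℏ ≈ 0.4641ℏ.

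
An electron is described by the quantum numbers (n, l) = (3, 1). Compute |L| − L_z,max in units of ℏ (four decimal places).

|L| − L_z,max ≈ 0.4142ℏ

|L| = √2 ℏ ≈ 1.4142ℏ, while L_z,max = lℏ = 1ℏ.
The difference is (√2 − 1)ℏ ≈ 0.4142ℏ.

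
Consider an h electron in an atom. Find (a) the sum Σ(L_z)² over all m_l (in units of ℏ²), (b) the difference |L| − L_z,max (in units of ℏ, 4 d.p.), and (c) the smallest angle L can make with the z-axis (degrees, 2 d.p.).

Σ(L_z)² = 110 ℏ²; |L|−L_z,max ≈ 0.4772ℏ; θ_min ≈ 24.09°

The letter h corresponds to l = 5.
Σ m_l² = 110, so Σ(L_z)² = 110 ℏ².
|L| − L_z,max = (√30 − 5)ℏ ≈ 0.4772ℏ.
cos θ_min = 5/√30, so θ_min ≈ 24.09°.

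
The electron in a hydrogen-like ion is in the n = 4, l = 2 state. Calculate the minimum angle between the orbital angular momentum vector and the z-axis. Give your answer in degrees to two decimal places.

|L| = √(l(l+1)) ℏ = √6 ℏ.
The smallest angle corresponds to the largest L_z, i.e. m_l = l = 2, giving L_z = 2ℏ.
cos θ_min = 2/√6, so θ_min ≈ 35.26°.

θ_min ≈ 35.26°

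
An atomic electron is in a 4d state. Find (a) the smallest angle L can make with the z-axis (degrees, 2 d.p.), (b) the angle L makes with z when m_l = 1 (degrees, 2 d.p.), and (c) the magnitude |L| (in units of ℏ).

θ_min ≈ 35.26°; θ(m_l=1) ≈ 65.91°; |L| = √6 ℏ ≈ 2.449ℏ

The 4d subshell has l = 2.
cos θ_min = 2/√6, so θ_min ≈ 35.26°.
For m_l = 1: cos θ = 1/√6, θ ≈ 65.91°.
|L| = ℏ√(2·3) = √6 ℏ ≈ 2.449ℏ.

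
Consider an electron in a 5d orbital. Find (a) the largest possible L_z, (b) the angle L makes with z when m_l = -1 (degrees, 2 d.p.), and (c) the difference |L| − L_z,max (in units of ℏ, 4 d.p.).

The 5d subshell has l = 2.
L_z,max = lℏ = 2ℏ.
For m_l = -1: cos θ = -1/√6, θ ≈ 114.09°.
|L| − L_z,max = (√6 − 2)ℏ ≈ 0.4495ℏ.

L_z,max = 2ℏ; θ(m_l=-1) ≈ 114.09°; |L|−L_z,max ≈ 0.4495ℏ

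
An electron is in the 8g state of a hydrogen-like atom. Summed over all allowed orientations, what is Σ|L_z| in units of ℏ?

Σ|L_z| = 20 ℏ

For 8g, l = 4.
The allowed m_l values are -4, -3, -2, -1, 0, 1, 2, 3, 4.
Σ|m_l| = 2·4(4+1)/2 = 20.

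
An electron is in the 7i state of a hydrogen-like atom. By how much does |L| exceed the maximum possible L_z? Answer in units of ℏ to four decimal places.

7i means n = 7, l = 6.
|L| = √42 ℏ ≈ 6.4807ℏ, while L_z,max = lℏ = 6ℏ.
The difference is (√42 − 6)ℏ ≈ 0.4807ℏ.

|L| − L_z,max ≈ 0.4807ℏ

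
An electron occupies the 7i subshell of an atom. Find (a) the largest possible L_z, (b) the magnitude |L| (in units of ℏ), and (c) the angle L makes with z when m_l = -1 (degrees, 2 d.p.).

The 7i subshell has l = 6.
L_z,max = lℏ = 6ℏ.
|L| = ℏ√(6·7) = √42 ℏ ≈ 6.481ℏ.
For m_l = -1: cos θ = -1/√42, θ ≈ 98.88°.

L_z,max = 6ℏ; |L| = √42 ℏ ≈ 6.481ℏ; θ(m_l=-1) ≈ 98.88°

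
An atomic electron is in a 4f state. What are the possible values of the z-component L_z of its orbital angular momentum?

For 4f, l = 3.
L_z = m_l ℏ with m_l ranging from −l to +l in integer steps.
For l = 3: m_l ∈ {-3, -2, -1, 0, 1, 2, 3}.

L_z ∈ {−3ℏ, −2ℏ, −ℏ, 0, ℏ, 2ℏ, 3ℏ}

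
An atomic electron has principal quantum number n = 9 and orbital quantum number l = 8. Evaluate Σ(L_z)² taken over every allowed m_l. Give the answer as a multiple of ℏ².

Σ(L_z)² = 408 ℏ²

The allowed m_l values are -8, -7, -6, -5, -4, -3, -2, -1, 0, 1, 2, 3, 4, 5, 6, 7, 8.
Σ m_l² = l(l+1)(2l+1)/3 = 8·9·17/3 = 408.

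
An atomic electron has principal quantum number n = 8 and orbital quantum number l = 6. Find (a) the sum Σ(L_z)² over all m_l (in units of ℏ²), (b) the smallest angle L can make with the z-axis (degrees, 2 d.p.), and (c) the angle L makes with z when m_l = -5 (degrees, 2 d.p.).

Σ(L_z)² = 182 ℏ²; θ_min ≈ 22.21°; θ(m_l=-5) ≈ 140.49°

Σ m_l² = 182, so Σ(L_z)² = 182 ℏ².
cos θ_min = 6/√42, so θ_min ≈ 22.21°.
For m_l = -5: cos θ = -5/√42, θ ≈ 140.49°.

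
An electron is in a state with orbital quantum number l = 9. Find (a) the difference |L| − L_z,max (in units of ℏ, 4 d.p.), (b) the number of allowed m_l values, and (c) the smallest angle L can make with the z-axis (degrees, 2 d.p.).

|L| − L_z,max = (3√10 − 9)ℏ ≈ 0.4868ℏ.
There are 2l+1 = 19 values of m_l.
cos θ_min = 9/√90, so θ_min ≈ 18.43°.

|L|−L_z,max ≈ 0.4868ℏ; 19 values; θ_min ≈ 18.43°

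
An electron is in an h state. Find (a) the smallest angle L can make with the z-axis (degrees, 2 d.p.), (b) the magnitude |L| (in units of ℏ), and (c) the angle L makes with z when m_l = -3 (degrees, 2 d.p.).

θ_min ≈ 24.09°; |L| = √30 ℏ ≈ 5.477ℏ; θ(m_l=-3) ≈ 123.21°

The letter h corresponds to l = 5.
cos θ_min = 5/√30, so θ_min ≈ 24.09°.
|L| = ℏ√(5·6) = √30 ℏ ≈ 5.477ℏ.
For m_l = -3: cos θ = -3/√30, θ ≈ 123.21°.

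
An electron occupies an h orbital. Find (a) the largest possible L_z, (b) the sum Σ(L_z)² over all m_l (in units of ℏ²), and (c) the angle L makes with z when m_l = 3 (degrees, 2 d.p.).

The letter h corresponds to l = 5.
L_z,max = lℏ = 5ℏ.
Σ m_l² = 110, so Σ(L_z)² = 110 ℏ².
For m_l = 3: cos θ = 3/√30, θ ≈ 56.79°.

L_z,max = 5ℏ; Σ(L_z)² = 110 ℏ²; θ(m_l=3) ≈ 56.79°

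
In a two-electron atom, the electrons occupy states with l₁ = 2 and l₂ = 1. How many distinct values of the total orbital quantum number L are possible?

3

L runs from |2 − 1| = 1 to 2 + 1 = 3.
Allowed values: L = 1, 2, 3.
That is 3 values.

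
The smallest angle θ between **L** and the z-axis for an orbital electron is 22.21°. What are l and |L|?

cos²θ_min = l/(l+1) = 0.8571.
Thus l = 0.8571/(1 − 0.8571) ≈ 6.
Then |L| = ℏ√(6·7) = √42 ℏ.

l = 6, |L| = √42 ℏ ≈ 6.481ℏ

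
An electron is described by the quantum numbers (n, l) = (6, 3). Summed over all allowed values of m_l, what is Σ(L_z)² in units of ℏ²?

m_l runs from −3 to 3, i.e. {-3, -2, -1, 0, 1, 2, 3}.
Σ m_l² = l(l+1)(2l+1)/3 = 3·4·7/3 = 28.

Σ(L_z)² = 28 ℏ²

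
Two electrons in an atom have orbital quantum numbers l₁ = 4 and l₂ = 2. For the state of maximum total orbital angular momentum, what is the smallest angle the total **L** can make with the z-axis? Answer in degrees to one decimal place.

Angular momentum addition gives L = |l₁ − l₂|, …, l₁ + l₂.
L ∈ {2, 3, 4, 5, 6}.
The maximum is L = 6, with |L_tot| = ℏ√(6·7) = √42 ℏ.
The minimum angle with z is arccos(6/√42) ≈ 22.2°.

θ_min ≈ 22.2°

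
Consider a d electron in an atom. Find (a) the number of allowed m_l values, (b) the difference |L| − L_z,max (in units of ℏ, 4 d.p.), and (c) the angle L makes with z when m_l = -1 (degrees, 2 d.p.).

5 values; |L|−L_z,max ≈ 0.4495ℏ; θ(m_l=-1) ≈ 114.09°

The letter d corresponds to l = 2.
There are 2l+1 = 5 values of m_l.
|L| − L_z,max = (√6 − 2)ℏ ≈ 0.4495ℏ.
For m_l = -1: cos θ = -1/√6, θ ≈ 114.09°.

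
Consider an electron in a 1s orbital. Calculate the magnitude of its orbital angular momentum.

|L| = 0

For 1s, l = 0.
|L| = ℏ√(l(l+1)) = ℏ√0 = 0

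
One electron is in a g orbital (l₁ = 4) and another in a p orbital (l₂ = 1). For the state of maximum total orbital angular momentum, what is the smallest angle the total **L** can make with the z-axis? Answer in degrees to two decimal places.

L runs from |4 − 1| = 3 to 4 + 1 = 5.
Allowed values: L = 3, 4, 5.
The maximum is L = 5, with |L_tot| = ℏ√(5·6) = √30 ℏ.
The minimum angle with z is arccos(5/√30) ≈ 24.09°.

θ_min ≈ 24.09°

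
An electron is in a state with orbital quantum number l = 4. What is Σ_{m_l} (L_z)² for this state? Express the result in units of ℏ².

The allowed m_l values are -4, -3, -2, -1, 0, 1, 2, 3, 4.
Summing m² from −4 to 4: Σ m_l² = 60.

Σ(L_z)² = 60 ℏ²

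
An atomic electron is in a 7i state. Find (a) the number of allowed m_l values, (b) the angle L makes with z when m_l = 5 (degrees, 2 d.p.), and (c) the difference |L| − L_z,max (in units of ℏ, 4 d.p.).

7i means n = 7, l = 6.
There are 2l+1 = 13 values of m_l.
For m_l = 5: cos θ = 5/√42, θ ≈ 39.51°.
|L| − L_z,max = (√42 − 6)ℏ ≈ 0.4807ℏ.

13 values; θ(m_l=5) ≈ 39.51°; |L|−L_z,max ≈ 0.4807ℏ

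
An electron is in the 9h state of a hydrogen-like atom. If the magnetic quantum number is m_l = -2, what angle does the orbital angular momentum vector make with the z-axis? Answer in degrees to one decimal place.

9h means n = 9, l = 5.
|L| = ℏ√(l(l+1)) = √30 ℏ.
L_z = m_l ℏ = −2ℏ.
cos θ = L_z/|L| = -2/√30, so θ ≈ 111.4°.

θ ≈ 111.4°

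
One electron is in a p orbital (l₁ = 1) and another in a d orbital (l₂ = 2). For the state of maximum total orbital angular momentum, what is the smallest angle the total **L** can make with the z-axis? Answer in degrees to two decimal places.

θ_min ≈ 30.00°

By the triangle rule, |l₁ − l₂| ≤ L ≤ l₁ + l₂.
Allowed values: L = 1, 2, 3.
The maximum is L = 3, with |L_tot| = ℏ√(3·4) = 2√3 ℏ.
The minimum angle with z is arccos(3/√12) ≈ 30.00°.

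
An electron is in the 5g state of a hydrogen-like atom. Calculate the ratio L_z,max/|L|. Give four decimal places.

L_z,max/|L| = 0.8944

5g means n = 5, l = 4.
|L| = 2√5 ℏ ≈ 4.4721ℏ, while L_z,max = lℏ = 4ℏ.
L_z,max/|L| = 4/√20 = 0.8944.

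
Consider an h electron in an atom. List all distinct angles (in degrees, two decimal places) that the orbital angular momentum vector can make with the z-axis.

An h state has l = 5.
|L|² = l(l+1)ℏ² = 30ℏ², so |L| = √30 ℏ.
cos θ = m_l/√30 for each m_l ∈ {-5, -4, -3, -2, -1, 0, 1, 2, 3, 4, 5}.

θ ∈ {24.09°, 43.09°, 56.79°, 68.58°, 79.48°, 90.00°, 100.52°, 111.42°, 123.21°, 136.91°, 155.91°}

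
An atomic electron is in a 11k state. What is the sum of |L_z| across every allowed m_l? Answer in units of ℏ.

The 11k subshell has l = 7.
The allowed m_l values are -7, -6, -5, -4, -3, -2, -1, 0, 1, 2, 3, 4, 5, 6, 7.
Σ|m_l| = 2(1+2+…+7) = 56.

Σ|L_z| = 56 ℏ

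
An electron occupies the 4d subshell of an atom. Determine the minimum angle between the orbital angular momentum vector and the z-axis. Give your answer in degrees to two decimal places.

4d means n = 4, l = 2.
|L| = √(l(l+1)) ℏ = √6 ℏ.
The smallest angle corresponds to the largest L_z, i.e. m_l = l = 2, giving L_z = 2ℏ.
cos θ_min = 2/√6, so θ_min ≈ 35.26°.

θ_min ≈ 35.26°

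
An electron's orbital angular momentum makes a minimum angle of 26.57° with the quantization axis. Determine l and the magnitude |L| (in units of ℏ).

l = 4, |L| = 2√5 ℏ ≈ 4.472ℏ

At minimum angle, m_l = l, so cos θ = l/√(l(l+1)); cos²θ = l/(l+1) = 0.7999.
l = cos²θ/sin²θ ≈ 4.
Then |L| = ℏ√(4·5) = 2√5 ℏ.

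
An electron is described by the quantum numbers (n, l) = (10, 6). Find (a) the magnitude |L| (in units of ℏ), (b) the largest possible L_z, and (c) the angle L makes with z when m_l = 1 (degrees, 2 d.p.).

|L| = ℏ√(6·7) = √42 ℏ ≈ 6.481ℏ.
L_z,max = lℏ = 6ℏ.
For m_l = 1: cos θ = 1/√42, θ ≈ 81.12°.

|L| = √42 ℏ ≈ 6.481ℏ; L_z,max = 6ℏ; θ(m_l=1) ≈ 81.12°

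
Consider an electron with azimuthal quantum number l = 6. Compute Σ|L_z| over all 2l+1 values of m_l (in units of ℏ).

Σ|L_z| = 42 ℏ

The allowed m_l values are -6, -5, -4, -3, -2, -1, 0, 1, 2, 3, 4, 5, 6.
Σ|m_l| = 2(1+2+…+6) = 42.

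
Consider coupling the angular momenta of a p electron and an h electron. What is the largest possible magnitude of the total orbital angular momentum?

|L_tot|_max = √42 ℏ ≈ 6.481ℏ

The total orbital quantum number L ranges from |l₁ − l₂| to l₁ + l₂ in integer steps.
L ∈ {4, 5, 6}.
The largest magnitude corresponds to L = 6: |L_tot| = ℏ√(6·7) = √42 ℏ.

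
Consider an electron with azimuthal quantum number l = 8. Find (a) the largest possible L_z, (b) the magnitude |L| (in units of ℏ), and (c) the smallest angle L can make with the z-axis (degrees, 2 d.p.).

L_z,max = 8ℏ; |L| = 6√2 ℏ ≈ 8.485ℏ; θ_min ≈ 19.47°

L_z,max = lℏ = 8ℏ.
|L| = ℏ√(8·9) = 6√2 ℏ ≈ 8.485ℏ.
cos θ_min = 8/√72, so θ_min ≈ 19.47°.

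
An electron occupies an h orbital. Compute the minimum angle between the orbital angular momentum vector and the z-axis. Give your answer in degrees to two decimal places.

For an h orbital, l = 5.
|L| = ℏ√(l(l+1)) = √30 ℏ.
The smallest angle corresponds to the largest L_z, i.e. m_l = l = 5, giving L_z = 5ℏ.
cos θ_min = 5/√30, so θ_min ≈ 24.09°.

θ_min ≈ 24.09°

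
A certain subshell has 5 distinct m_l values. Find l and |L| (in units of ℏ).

Since there are 2l+1 = 5 values of m_l, l = 2.
|L| = ℏ√(l(l+1)) = ℏ√(2·3) = √6 ℏ.

l = 2, |L| = √6 ℏ ≈ 2.449ℏ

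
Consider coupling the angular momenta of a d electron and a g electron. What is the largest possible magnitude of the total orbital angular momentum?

|L_tot|_max = √42 ℏ ≈ 6.481ℏ

The total orbital quantum number L ranges from |l₁ − l₂| to l₁ + l₂ in integer steps.
L ∈ {2, 3, 4, 5, 6}.
The largest magnitude corresponds to L = 6: |L_tot| = ℏ√(6·7) = √42 ℏ.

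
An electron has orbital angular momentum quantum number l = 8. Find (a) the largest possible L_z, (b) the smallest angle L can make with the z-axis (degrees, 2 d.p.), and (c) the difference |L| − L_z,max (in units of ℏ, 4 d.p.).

L_z,max = lℏ = 8ℏ.
cos θ_min = 8/√72, so θ_min ≈ 19.47°.
|L| − L_z,max = (6√2 − 8)ℏ ≈ 0.4853ℏ.

L_z,max = 8ℏ; θ_min ≈ 19.47°; |L|−L_z,max ≈ 0.4853ℏ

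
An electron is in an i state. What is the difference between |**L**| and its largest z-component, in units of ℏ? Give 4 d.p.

|L| − L_z,max ≈ 0.4807ℏ

I corresponds to l = 6.
|L| = √42 ℏ ≈ 6.4807ℏ, while L_z,max = lℏ = 6ℏ.
The difference is (√42 − 6)ℏ ≈ 0.4807ℏ.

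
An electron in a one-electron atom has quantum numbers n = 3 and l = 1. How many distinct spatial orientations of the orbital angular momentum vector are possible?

3

The number of m_l values is 2l + 1 = 2·1 + 1 = 3.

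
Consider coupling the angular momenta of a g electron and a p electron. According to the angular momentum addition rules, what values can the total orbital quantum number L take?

L = 3, 4, 5

By the triangle rule, |l₁ − l₂| ≤ L ≤ l₁ + l₂.
Allowed values: L = 3, 4, 5.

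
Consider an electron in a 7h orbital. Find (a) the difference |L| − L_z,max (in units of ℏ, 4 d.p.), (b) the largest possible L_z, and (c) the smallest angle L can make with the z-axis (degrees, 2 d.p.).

|L|−L_z,max ≈ 0.4772ℏ; L_z,max = 5ℏ; θ_min ≈ 24.09°

The 7h subshell has l = 5.
|L| − L_z,max = (√30 − 5)ℏ ≈ 0.4772ℏ.
L_z,max = lℏ = 5ℏ.
cos θ_min = 5/√30, so θ_min ≈ 24.09°.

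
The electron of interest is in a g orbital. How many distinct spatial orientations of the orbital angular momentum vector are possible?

For a g orbital, l = 4.
The number of m_l values is 2l + 1 = 2·4 + 1 = 9.

9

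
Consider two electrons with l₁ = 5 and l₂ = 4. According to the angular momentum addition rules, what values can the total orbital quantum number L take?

L = 1, 2, 3, 4, 5, 6, 7, 8, 9

Angular momentum addition gives L = |l₁ − l₂|, …, l₁ + l₂.
So L can be 1, 2, 3, 4, 5, 6, 7, 8, 9.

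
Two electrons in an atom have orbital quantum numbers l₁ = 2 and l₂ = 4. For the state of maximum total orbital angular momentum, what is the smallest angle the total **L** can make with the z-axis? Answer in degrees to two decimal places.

θ_min ≈ 22.21°

By the triangle rule, |l₁ − l₂| ≤ L ≤ l₁ + l₂.
L ∈ {2, 3, 4, 5, 6}.
The maximum is L = 6, with |L_tot| = ℏ√(6·7) = √42 ℏ.
The minimum angle with z is arccos(6/√42) ≈ 22.21°.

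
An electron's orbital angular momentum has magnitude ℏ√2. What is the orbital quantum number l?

l = 1

Since |L|² = l(l+1)ℏ², l(l+1) = 2.
The positive root is l = 1.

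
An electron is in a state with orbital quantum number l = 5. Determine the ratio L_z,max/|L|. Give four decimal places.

L_z,max/|L| = 0.9129

|L| = √30 ℏ ≈ 5.4772ℏ, while L_z,max = lℏ = 5ℏ.
L_z,max/|L| = 5/√30 = 0.9129.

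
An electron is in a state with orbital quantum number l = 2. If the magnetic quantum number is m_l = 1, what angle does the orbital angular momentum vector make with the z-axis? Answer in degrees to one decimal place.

|L| = ℏ√(l(l+1)) = √6 ℏ.
L_z = m_l ℏ = 1ℏ.
cos θ = L_z/|L| = 1/√6, so θ ≈ 65.9°.

θ ≈ 65.9°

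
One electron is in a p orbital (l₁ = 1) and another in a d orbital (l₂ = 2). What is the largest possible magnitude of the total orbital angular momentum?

|L_tot|_max = 2√3 ℏ ≈ 3.464ℏ

Angular momentum addition gives L = |l₁ − l₂|, …, l₁ + l₂.
So L can be 1, 2, 3.
The largest magnitude corresponds to L = 3: |L_tot| = ℏ√(3·4) = 2√3 ℏ.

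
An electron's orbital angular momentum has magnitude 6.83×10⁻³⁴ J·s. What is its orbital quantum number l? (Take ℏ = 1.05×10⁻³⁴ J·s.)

Dividing by ℏ: |L|/ℏ ≈ 6.505.
l(l+1) ≈ 6.505² ≈ 42.31, so l = 6.

l = 6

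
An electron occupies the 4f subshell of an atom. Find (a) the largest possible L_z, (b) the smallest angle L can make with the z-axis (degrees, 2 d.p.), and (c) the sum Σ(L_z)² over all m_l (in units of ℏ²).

4f means n = 4, l = 3.
L_z,max = lℏ = 3ℏ.
cos θ_min = 3/√12, so θ_min ≈ 30.00°.
Σ m_l² = 28, so Σ(L_z)² = 28 ℏ².

L_z,max = 3ℏ; θ_min ≈ 30.00°; Σ(L_z)² = 28 ℏ²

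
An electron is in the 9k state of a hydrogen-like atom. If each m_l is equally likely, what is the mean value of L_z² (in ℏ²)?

For 9k, l = 7.
m_l ∈ {-7, -6, -5, -4, -3, -2, -1, 0, 1, 2, 3, 4, 5, 6, 7}.
Average of L_z² over 15 states: 280/15 ℏ² = 18.67 ℏ².

⟨L_z²⟩ = 18.67 ℏ²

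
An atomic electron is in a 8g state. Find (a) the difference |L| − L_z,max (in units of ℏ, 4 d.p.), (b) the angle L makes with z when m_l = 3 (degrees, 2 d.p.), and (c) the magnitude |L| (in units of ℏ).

|L|−L_z,max ≈ 0.4721ℏ; θ(m_l=3) ≈ 47.87°; |L| = 2√5 ℏ ≈ 4.472ℏ

For 8g, l = 4.
|L| − L_z,max = (2√5 − 4)ℏ ≈ 0.4721ℏ.
For m_l = 3: cos θ = 3/√20, θ ≈ 47.87°.
|L| = ℏ√(4·5) = 2√5 ℏ ≈ 4.472ℏ.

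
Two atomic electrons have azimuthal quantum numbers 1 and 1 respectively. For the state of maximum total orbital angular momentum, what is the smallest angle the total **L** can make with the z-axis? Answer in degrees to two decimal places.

θ_min ≈ 35.26°

L runs from |1 − 1| = 0 to 1 + 1 = 2.
Allowed values: L = 0, 1, 2.
The maximum is L = 2, with |L_tot| = ℏ√(2·3) = √6 ℏ.
The minimum angle with z is arccos(2/√6) ≈ 35.26°.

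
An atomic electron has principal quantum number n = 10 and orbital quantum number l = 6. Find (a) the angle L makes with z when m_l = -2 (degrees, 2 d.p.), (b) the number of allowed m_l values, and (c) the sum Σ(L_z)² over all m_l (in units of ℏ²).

θ(m_l=-2) ≈ 107.98°; 13 values; Σ(L_z)² = 182 ℏ²

For m_l = -2: cos θ = -2/√42, θ ≈ 107.98°.
There are 2l+1 = 13 values of m_l.
Σ m_l² = 182, so Σ(L_z)² = 182 ℏ².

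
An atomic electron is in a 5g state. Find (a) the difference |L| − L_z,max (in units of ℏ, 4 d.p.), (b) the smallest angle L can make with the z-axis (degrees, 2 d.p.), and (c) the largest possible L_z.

The 5g subshell has l = 4.
|L| − L_z,max = (2√5 − 4)ℏ ≈ 0.4721ℏ.
cos θ_min = 4/√20, so θ_min ≈ 26.57°.
L_z,max = lℏ = 4ℏ.

|L|−L_z,max ≈ 0.4721ℏ; θ_min ≈ 26.57°; L_z,max = 4ℏ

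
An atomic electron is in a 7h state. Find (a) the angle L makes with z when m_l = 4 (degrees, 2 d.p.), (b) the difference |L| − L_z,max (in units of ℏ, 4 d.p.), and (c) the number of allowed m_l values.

For 7h, l = 5.
For m_l = 4: cos θ = 4/√30, θ ≈ 43.09°.
|L| − L_z,max = (√30 − 5)ℏ ≈ 0.4772ℏ.
There are 2l+1 = 11 values of m_l.

θ(m_l=4) ≈ 43.09°; |L|−L_z,max ≈ 0.4772ℏ; 11 values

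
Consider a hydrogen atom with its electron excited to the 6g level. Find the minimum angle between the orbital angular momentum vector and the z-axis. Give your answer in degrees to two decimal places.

The 6g level has l = 4.
|L|² = l(l+1)ℏ² = 20ℏ², so |L| = 2√5 ℏ.
The smallest angle corresponds to the largest L_z, i.e. m_l = l = 4, giving L_z = 4ℏ.
cos θ_min = 4/√20, so θ_min ≈ 26.57°.

θ_min ≈ 26.57°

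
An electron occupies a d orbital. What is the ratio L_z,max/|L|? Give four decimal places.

D corresponds to l = 2.
|L| = √6 ℏ ≈ 2.4495ℏ, while L_z,max = lℏ = 2ℏ.
L_z,max/|L| = 2/√6 = 0.8165.

L_z,max/|L| = 0.8165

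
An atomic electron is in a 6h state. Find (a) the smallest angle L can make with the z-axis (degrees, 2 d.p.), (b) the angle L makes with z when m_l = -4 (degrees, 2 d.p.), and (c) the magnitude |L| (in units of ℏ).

6h means n = 6, l = 5.
cos θ_min = 5/√30, so θ_min ≈ 24.09°.
For m_l = -4: cos θ = -4/√30, θ ≈ 136.91°.
|L| = ℏ√(5·6) = √30 ℏ ≈ 5.477ℏ.

θ_min ≈ 24.09°; θ(m_l=-4) ≈ 136.91°; |L| = √30 ℏ ≈ 5.477ℏ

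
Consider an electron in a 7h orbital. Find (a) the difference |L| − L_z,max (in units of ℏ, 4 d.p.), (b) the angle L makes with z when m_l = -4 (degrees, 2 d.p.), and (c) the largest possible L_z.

The 7h subshell has l = 5.
|L| − L_z,max = (√30 − 5)ℏ ≈ 0.4772ℏ.
For m_l = -4: cos θ = -4/√30, θ ≈ 136.91°.
L_z,max = lℏ = 5ℏ.

|L|−L_z,max ≈ 0.4772ℏ; θ(m_l=-4) ≈ 136.91°; L_z,max = 5ℏ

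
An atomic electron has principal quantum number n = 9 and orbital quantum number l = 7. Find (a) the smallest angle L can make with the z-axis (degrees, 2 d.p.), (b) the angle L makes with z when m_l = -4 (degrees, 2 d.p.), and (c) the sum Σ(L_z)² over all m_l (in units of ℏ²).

cos θ_min = 7/√56, so θ_min ≈ 20.70°.
For m_l = -4: cos θ = -4/√56, θ ≈ 122.31°.
Σ m_l² = 280, so Σ(L_z)² = 280 ℏ².

θ_min ≈ 20.70°; θ(m_l=-4) ≈ 122.31°; Σ(L_z)² = 280 ℏ²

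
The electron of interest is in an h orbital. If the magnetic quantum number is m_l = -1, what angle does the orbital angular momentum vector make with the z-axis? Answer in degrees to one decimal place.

θ ≈ 100.5°

For an h orbital, l = 5.
|L|² = l(l+1)ℏ² = 30ℏ², so |L| = √30 ℏ.
L_z = m_l ℏ = −1ℏ.
cos θ = L_z/|L| = -1/√30, so θ ≈ 100.5°.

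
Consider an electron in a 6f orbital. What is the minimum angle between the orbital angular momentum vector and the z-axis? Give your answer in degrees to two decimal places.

6f means n = 6, l = 3.
|L|² = l(l+1)ℏ² = 12ℏ², so |L| = 2√3 ℏ.
The smallest angle corresponds to the largest L_z, i.e. m_l = l = 3, giving L_z = 3ℏ.
cos θ_min = 3/√12, so θ_min ≈ 30.00°.

θ_min ≈ 30.00°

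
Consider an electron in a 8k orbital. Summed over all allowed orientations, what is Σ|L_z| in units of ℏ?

For 8k, l = 7.
m_l ∈ {-7, -6, -5, -4, -3, -2, -1, 0, 1, 2, 3, 4, 5, 6, 7}.
Σ|m_l| = l(l+1) = 56.

Σ|L_z| = 56 ℏ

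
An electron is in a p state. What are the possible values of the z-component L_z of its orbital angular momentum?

L_z ∈ {−ℏ, 0, ℏ}

The letter p corresponds to l = 1.
L_z = m_l ℏ with m_l ranging from −l to +l in integer steps.
For l = 1: m_l ∈ {-1, 0, 1}.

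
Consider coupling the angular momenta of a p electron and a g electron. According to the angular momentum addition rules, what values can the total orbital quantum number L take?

Angular momentum addition gives L = |l₁ − l₂|, …, l₁ + l₂.
L ∈ {3, 4, 5}.

L = 3, 4, 5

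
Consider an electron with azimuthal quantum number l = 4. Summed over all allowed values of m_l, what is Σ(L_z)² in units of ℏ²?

The allowed m_l values are -4, -3, -2, -1, 0, 1, 2, 3, 4.
Summing m² from −4 to 4: Σ m_l² = 60.

Σ(L_z)² = 60 ℏ²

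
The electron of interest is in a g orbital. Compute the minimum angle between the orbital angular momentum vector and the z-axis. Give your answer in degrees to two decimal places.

The letter g corresponds to l = 4.
|L|² = l(l+1)ℏ² = 20ℏ², so |L| = 2√5 ℏ.
The smallest angle corresponds to the largest L_z, i.e. m_l = l = 4, giving L_z = 4ℏ.
cos θ_min = 4/√20, so θ_min ≈ 26.57°.

θ_min ≈ 26.57°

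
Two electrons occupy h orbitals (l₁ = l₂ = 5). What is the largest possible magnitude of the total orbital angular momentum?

|L_tot|_max = √110 ℏ ≈ 10.488ℏ

Angular momentum addition gives L = |l₁ − l₂|, …, l₁ + l₂.
Allowed values: L = 0, 1, 2, 3, 4, 5, 6, 7, 8, 9, 10.
The largest magnitude corresponds to L = 10: |L_tot| = ℏ√(10·11) = √110 ℏ.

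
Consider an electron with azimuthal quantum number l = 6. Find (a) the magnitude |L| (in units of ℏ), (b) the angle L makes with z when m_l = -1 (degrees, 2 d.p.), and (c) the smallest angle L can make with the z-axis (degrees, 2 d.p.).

|L| = ℏ√(6·7) = √42 ℏ ≈ 6.481ℏ.
For m_l = -1: cos θ = -1/√42, θ ≈ 98.88°.
cos θ_min = 6/√42, so θ_min ≈ 22.21°.

|L| = √42 ℏ ≈ 6.481ℏ; θ(m_l=-1) ≈ 98.88°; θ_min ≈ 22.21°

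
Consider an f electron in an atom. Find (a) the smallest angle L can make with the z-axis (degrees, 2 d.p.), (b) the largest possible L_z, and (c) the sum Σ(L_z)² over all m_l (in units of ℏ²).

An f state has l = 3.
cos θ_min = 3/√12, so θ_min ≈ 30.00°.
L_z,max = lℏ = 3ℏ.
Σ m_l² = 28, so Σ(L_z)² = 28 ℏ².

θ_min ≈ 30.00°; L_z,max = 3ℏ; Σ(L_z)² = 28 ℏ²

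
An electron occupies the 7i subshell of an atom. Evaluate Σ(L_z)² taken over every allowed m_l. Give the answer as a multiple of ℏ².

7i means n = 7, l = 6.
The allowed m_l values are -6, -5, -4, -3, -2, -1, 0, 1, 2, 3, 4, 5, 6.
Σ m_l² = 2·(1 + 4 + 9 + 16 + 25 + 36) = 182.

Σ(L_z)² = 182 ℏ²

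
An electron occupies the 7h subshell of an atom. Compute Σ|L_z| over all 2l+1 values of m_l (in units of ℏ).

Σ|L_z| = 30 ℏ

The 7h subshell has l = 5.
m_l runs from −5 to 5, i.e. {-5, -4, -3, -2, -1, 0, 1, 2, 3, 4, 5}.
Σ|m_l| = 2·5(5+1)/2 = 30.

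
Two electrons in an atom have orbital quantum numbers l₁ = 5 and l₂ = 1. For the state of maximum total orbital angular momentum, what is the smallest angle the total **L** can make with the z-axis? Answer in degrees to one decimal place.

θ_min ≈ 22.2°

The total orbital quantum number L ranges from |l₁ − l₂| to l₁ + l₂ in integer steps.
So L can be 4, 5, 6.
The maximum is L = 6, with |L_tot| = ℏ√(6·7) = √42 ℏ.
The minimum angle with z is arccos(6/√42) ≈ 22.2°.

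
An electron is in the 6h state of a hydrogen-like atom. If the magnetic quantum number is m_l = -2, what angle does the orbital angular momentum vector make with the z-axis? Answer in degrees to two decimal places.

The 6h subshell has l = 5.
|L| = ℏ√(l(l+1)) = √30 ℏ.
L_z = m_l ℏ = −2ℏ.
cos θ = L_z/|L| = -2/√30, so θ ≈ 111.42°.

θ ≈ 111.42°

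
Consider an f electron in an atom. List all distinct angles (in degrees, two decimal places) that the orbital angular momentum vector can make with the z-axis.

F corresponds to l = 3.
|L|² = l(l+1)ℏ² = 12ℏ², so |L| = 2√3 ℏ.
cos θ = m_l/√12 for each m_l ∈ {-3, -2, -1, 0, 1, 2, 3}.

θ ∈ {30.00°, 54.74°, 73.22°, 90.00°, 106.78°, 125.26°, 150.00°}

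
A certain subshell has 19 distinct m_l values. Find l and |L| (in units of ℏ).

19 = 2l + 1, so l = (19−1)/2 = 9.
Then |L| = √(l(l+1)) ℏ = 3√10 ℏ.

l = 9, |L| = 3√10 ℏ ≈ 9.487ℏ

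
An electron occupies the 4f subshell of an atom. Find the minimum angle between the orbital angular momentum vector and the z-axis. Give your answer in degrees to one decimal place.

The 4f subshell has l = 3.
|L|² = l(l+1)ℏ² = 12ℏ², so |L| = 2√3 ℏ.
The smallest angle corresponds to the largest L_z, i.e. m_l = l = 3, giving L_z = 3ℏ.
cos θ_min = 3/√12, so θ_min ≈ 30.0°.

θ_min ≈ 30.0°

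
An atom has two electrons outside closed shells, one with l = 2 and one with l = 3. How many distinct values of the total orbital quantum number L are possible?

By the triangle rule, |l₁ − l₂| ≤ L ≤ l₁ + l₂.
Allowed values: L = 1, 2, 3, 4, 5.
That is 5 values.

5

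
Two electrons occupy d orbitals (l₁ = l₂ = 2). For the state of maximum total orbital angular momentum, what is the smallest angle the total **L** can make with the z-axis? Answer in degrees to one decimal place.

θ_min ≈ 26.6°

The total orbital quantum number L ranges from |l₁ − l₂| to l₁ + l₂ in integer steps.
Allowed values: L = 0, 1, 2, 3, 4.
The maximum is L = 4, with |L_tot| = ℏ√(4·5) = 2√5 ℏ.
The minimum angle with z is arccos(4/√20) ≈ 26.6°.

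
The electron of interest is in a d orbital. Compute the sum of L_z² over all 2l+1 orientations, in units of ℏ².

Σ(L_z)² = 10 ℏ²

A d state has l = 2.
m_l runs from −2 to 2, i.e. {-2, -1, 0, 1, 2}.
Σ m_l² = l(l+1)(2l+1)/3 = 2·3·5/3 = 10.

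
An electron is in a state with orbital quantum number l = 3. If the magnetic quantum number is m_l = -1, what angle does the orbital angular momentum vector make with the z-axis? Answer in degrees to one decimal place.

|L|² = l(l+1)ℏ² = 12ℏ², so |L| = 2√3 ℏ.
L_z = m_l ℏ = −1ℏ.
cos θ = L_z/|L| = -1/√12, so θ ≈ 106.8°.

θ ≈ 106.8°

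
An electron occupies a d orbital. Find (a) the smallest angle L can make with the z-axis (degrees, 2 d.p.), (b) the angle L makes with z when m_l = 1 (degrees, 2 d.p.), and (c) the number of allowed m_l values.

The letter d corresponds to l = 2.
cos θ_min = 2/√6, so θ_min ≈ 35.26°.
For m_l = 1: cos θ = 1/√6, θ ≈ 65.91°.
There are 2l+1 = 5 values of m_l.

θ_min ≈ 35.26°; θ(m_l=1) ≈ 65.91°; 5 values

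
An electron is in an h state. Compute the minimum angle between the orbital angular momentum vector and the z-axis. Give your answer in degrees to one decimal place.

For an h orbital, l = 5.
|L| = ℏ√(l(l+1)) = √30 ℏ.
The smallest angle corresponds to the largest L_z, i.e. m_l = l = 5, giving L_z = 5ℏ.
cos θ_min = 5/√30, so θ_min ≈ 24.1°.

θ_min ≈ 24.1°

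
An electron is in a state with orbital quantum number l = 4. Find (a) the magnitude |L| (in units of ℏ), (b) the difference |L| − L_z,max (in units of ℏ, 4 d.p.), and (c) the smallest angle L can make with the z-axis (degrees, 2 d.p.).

|L| = 2√5 ℏ ≈ 4.472ℏ; |L|−L_z,max ≈ 0.4721ℏ; θ_min ≈ 26.57°

|L| = ℏ√(4·5) = 2√5 ℏ ≈ 4.472ℏ.
|L| − L_z,max = (2√5 − 4)ℏ ≈ 0.4721ℏ.
cos θ_min = 4/√20, so θ_min ≈ 26.57°.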